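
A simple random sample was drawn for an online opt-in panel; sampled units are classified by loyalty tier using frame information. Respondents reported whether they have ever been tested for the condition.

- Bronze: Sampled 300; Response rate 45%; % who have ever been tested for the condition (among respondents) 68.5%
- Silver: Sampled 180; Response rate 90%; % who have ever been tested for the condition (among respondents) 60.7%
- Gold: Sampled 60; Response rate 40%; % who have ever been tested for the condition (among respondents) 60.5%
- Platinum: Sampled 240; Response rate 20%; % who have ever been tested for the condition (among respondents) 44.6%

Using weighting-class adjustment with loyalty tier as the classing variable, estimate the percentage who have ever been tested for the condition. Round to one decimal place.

58.7%

Each respondent's weight = sampled/responded in their class; summing within a class gives n_sampled, so:
  Bronze: 300 × 68.5 = 20,550
  Silver: 180 × 60.7 = 10,926
  Gold: 60 × 60.5 = 3630
  Platinum: 240 × 44.6 = 10,704
Adjusted estimate = 45,810 / 780 = 58.7308 → 58.7%.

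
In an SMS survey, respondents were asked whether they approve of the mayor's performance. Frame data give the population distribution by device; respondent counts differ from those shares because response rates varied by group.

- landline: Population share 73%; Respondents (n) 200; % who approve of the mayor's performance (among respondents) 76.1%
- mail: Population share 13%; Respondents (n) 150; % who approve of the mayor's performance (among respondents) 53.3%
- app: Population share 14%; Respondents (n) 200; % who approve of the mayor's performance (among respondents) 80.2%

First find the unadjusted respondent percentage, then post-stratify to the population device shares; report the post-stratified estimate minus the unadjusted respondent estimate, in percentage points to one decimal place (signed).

+2.3 percentage points

Naive respondent-only estimate (weights = respondent counts):
  (200/550)×76.1 + (150/550)×53.3 + (200/550)×80.2 = 71.3727%
Post-stratifying to population shares instead:
  0.73×76.1 + 0.13×53.3 + 0.14×80.2 = 73.71%
Difference = 73.71 − 71.3727 = 2.3373 pp.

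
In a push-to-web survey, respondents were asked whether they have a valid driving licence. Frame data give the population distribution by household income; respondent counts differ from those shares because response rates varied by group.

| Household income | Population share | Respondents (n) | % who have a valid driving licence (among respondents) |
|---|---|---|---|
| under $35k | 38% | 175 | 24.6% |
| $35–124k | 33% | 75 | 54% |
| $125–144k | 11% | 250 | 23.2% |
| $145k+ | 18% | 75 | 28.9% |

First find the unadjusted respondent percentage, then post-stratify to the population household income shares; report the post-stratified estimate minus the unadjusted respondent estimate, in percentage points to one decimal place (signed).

Without adjustment, the pooled respondent share is:
  (175/575)×24.6 + (75/575)×54 + (250/575)×23.2 + (75/575)×28.9 = 28.387%
Post-stratified estimate weights by population shares:
  0.38×24.6 + 0.33×54 + 0.11×23.2 + 0.18×28.9 = 34.922%
Difference = 34.922 − 28.387 = 6.535 pp.

+6.5 percentage points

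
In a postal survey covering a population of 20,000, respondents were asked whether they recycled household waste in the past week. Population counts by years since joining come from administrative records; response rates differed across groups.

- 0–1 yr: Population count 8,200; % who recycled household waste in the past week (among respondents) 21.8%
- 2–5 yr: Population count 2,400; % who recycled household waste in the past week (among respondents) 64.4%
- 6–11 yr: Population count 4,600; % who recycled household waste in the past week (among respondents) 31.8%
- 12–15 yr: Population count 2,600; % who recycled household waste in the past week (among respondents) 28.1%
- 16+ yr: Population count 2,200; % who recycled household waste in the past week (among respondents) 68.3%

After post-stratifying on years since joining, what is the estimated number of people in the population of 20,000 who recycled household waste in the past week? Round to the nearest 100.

7,000

Apply each group's respondent rate to its population count:
  0–1 yr: 8,200 × 21.8% = 1787.6
  2–5 yr: 2,400 × 64.4% = 1545.6
  6–11 yr: 4,600 × 31.8% = 1462.8
  12–15 yr: 2,600 × 28.1% = 730.6
  16+ yr: 2,200 × 68.3% = 1502.6
Estimated total = 7029.2 → 7,000.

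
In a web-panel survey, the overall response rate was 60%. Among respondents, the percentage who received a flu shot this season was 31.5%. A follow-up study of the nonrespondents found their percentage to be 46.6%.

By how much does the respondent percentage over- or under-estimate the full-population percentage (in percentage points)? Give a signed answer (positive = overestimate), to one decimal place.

Nonresponse fraction = 1 − 0.6 = 0.4.
Bias = (nonresponse fraction) × (respondent percentage − nonrespondent percentage)
     = 0.4 × (31.5 − 46.6) = 0.4 × -15.1 = -6.04.

-6.0 percentage points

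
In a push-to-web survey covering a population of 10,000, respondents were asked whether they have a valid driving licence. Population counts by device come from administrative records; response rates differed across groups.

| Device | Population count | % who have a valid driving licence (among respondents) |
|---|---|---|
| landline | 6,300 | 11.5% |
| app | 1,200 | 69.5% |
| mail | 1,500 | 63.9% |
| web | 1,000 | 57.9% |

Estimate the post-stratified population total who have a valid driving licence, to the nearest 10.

Estimated count per cell = population count × respondent percentage:
  landline: 6,300 × 11.5% = 724.5
  app: 1,200 × 69.5% = 834
  mail: 1,500 × 63.9% = 958.5
  web: 1,000 × 57.9% = 579
Estimated total = 3096 → 3,100.

3,100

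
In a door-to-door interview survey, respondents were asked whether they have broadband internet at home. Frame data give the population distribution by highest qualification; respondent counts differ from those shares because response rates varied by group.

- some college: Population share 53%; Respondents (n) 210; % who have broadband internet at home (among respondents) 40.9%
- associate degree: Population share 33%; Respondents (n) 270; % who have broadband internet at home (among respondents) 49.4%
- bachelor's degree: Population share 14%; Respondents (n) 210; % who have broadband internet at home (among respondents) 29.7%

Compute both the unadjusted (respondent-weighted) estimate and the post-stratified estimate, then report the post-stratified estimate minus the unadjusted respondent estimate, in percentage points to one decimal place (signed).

Without adjustment, the pooled respondent share is:
  (210/690)×40.9 + (270/690)×49.4 + (210/690)×29.7 = 40.8174%
Post-stratifying to population shares instead:
  0.53×40.9 + 0.33×49.4 + 0.14×29.7 = 42.137%
Difference = 42.137 − 40.8174 = 1.3196 pp.

+1.3 percentage points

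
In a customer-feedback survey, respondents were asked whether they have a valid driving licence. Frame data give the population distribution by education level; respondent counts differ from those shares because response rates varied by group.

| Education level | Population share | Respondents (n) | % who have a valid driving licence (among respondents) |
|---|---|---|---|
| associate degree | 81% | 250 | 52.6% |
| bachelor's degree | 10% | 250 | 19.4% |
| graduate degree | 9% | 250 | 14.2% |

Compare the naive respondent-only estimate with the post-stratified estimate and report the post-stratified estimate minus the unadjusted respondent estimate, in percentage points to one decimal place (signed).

Unadjusted (pooled respondent) estimate weights by respondent counts:
  (250/750)×52.6 + (250/750)×19.4 + (250/750)×14.2 = 28.7333%
Reweighting by population education level shares:
  0.81×52.6 + 0.1×19.4 + 0.09×14.2 = 45.824%
Difference = 45.824 − 28.7333 = 17.0907 pp.

+17.1 percentage points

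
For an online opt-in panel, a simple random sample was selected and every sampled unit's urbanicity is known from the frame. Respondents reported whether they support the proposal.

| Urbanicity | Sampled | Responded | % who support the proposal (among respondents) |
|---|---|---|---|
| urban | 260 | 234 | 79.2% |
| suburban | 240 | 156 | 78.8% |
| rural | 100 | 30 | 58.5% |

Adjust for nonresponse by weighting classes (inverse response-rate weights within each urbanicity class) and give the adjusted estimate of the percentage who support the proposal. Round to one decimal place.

75.6%

Response rates by class: urban 234/260 = 90%, suburban 156/240 = 65%, rural 30/100 = 30%.
Weighting each respondent by the inverse class response rate inflates each class back to its sampled size, so the class weight is n_sampled:
  urban: 260 × 79.2 = 20,592
  suburban: 240 × 78.8 = 18,912
  rural: 100 × 58.5 = 5850
Adjusted estimate = 45,354 / 600 = 75.59 → 75.6%.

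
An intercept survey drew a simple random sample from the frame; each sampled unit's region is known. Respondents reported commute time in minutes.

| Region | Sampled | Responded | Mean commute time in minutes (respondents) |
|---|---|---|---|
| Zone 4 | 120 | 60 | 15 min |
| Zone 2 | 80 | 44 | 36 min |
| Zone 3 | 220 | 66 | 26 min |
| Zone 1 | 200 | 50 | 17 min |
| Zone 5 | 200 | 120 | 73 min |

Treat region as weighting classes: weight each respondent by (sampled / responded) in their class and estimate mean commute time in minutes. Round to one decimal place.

Response rates by class: Zone 4 60/120 = 50%, Zone 2 44/80 = 55%, Zone 3 66/220 = 30%, Zone 1 50/200 = 25%, Zone 5 120/200 = 60%.
Each respondent's weight = sampled/responded in their class; summing within a class gives n_sampled, so:
  Zone 4: 120 × 15 = 1800
  Zone 2: 80 × 36 = 2880
  Zone 3: 220 × 26 = 5720
  Zone 1: 200 × 17 = 3400
  Zone 5: 200 × 73 = 14,600
Adjusted estimate = 28,400 / 820 = 34.6341 → 34.6.

34.6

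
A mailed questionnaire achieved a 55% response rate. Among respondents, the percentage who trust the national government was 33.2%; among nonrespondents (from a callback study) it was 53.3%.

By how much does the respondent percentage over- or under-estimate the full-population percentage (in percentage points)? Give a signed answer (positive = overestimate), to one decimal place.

-9.0 percentage points

Nonresponse fraction = 1 − 0.55 = 0.45.
Bias = (nonresponse fraction) × (respondent percentage − nonrespondent percentage)
     = 0.45 × (33.2 − 53.3) = 0.45 × -20.1 = -9.045.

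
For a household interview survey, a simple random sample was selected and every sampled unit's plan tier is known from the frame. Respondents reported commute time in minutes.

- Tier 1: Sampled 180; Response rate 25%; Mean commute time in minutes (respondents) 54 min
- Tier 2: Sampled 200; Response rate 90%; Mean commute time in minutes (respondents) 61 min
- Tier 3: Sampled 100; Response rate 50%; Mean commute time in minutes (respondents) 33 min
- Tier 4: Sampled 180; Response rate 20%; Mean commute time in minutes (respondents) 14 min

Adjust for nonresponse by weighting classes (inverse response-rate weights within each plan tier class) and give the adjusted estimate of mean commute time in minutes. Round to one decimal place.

42.0

With weight = n_sampled/n_responded per class, the weighted class total is n_sampled:
  Tier 1: 180 × 54 = 9720
  Tier 2: 200 × 61 = 12,200
  Tier 3: 100 × 33 = 3300
  Tier 4: 180 × 14 = 2520
Adjusted estimate = 27,740 / 660 = 42.0303 → 42.0.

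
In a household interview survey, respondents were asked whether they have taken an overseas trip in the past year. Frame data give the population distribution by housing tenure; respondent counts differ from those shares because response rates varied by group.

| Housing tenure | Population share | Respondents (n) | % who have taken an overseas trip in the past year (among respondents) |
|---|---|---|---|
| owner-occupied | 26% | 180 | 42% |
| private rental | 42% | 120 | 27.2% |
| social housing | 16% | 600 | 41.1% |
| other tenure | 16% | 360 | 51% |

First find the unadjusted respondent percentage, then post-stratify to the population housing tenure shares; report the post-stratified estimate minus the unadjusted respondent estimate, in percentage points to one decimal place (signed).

Unadjusted (pooled respondent) estimate weights by respondent counts:
  (180/1260)×42 + (120/1260)×27.2 + (600/1260)×41.1 + (360/1260)×51 = 42.7333%
Post-stratified estimate weights by population shares:
  0.26×42 + 0.42×27.2 + 0.16×41.1 + 0.16×51 = 37.08%
Difference = 37.08 − 42.7333 = -5.6533 pp.

-5.7 percentage points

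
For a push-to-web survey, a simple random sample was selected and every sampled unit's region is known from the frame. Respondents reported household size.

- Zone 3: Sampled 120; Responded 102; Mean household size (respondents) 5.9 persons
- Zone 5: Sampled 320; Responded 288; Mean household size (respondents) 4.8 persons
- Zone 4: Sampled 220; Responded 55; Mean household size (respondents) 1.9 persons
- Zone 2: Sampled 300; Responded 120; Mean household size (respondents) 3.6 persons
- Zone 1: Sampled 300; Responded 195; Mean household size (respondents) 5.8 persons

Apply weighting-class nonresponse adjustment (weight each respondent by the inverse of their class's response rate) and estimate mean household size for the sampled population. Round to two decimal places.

Class response rates: Zone 3 102/120 = 85%, Zone 5 288/320 = 90%, Zone 4 55/220 = 25%, Zone 2 120/300 = 40%, Zone 1 195/300 = 65%.
With weight = n_sampled/n_responded per class, the weighted class total is n_sampled:
  Zone 3: 120 × 5.9 = 708
  Zone 5: 320 × 4.8 = 1536
  Zone 4: 220 × 1.9 = 418
  Zone 2: 300 × 3.6 = 1080
  Zone 1: 300 × 5.8 = 1740
Adjusted estimate = 5482 / 1,260 = 4.35079 → 4.35.

4.35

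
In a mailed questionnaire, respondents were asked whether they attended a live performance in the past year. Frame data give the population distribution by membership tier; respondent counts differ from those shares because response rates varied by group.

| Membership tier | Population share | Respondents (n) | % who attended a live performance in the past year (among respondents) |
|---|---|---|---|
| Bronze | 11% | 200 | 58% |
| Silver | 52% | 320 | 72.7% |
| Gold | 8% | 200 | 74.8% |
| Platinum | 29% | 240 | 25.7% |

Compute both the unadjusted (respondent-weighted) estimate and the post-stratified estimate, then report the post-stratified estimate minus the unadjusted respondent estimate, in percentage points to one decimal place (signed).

Naive respondent-only estimate (weights = respondent counts):
  (200/960)×58 + (320/960)×72.7 + (200/960)×74.8 + (240/960)×25.7 = 58.325%
Post-stratified estimate weights by population shares:
  0.11×58 + 0.52×72.7 + 0.08×74.8 + 0.29×25.7 = 57.621%
Difference = 57.621 − 58.325 = -0.704 pp.

-0.7 percentage points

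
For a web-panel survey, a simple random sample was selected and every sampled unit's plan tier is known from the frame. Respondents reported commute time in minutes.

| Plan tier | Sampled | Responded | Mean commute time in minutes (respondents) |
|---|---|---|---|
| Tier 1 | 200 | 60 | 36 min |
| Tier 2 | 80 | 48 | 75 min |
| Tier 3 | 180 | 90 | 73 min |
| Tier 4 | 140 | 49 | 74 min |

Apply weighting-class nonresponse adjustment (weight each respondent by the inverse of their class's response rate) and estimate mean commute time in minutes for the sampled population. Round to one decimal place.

61.2

Response rates by class: Tier 1 60/200 = 30%, Tier 2 48/80 = 60%, Tier 3 90/180 = 50%, Tier 4 49/140 = 35%.
Each respondent's weight = sampled/responded in their class; summing within a class gives n_sampled, so:
  Tier 1: 200 × 36 = 7200
  Tier 2: 80 × 75 = 6000
  Tier 3: 180 × 73 = 13,140
  Tier 4: 140 × 74 = 10,360
Adjusted estimate = 36,700 / 600 = 61.1667 → 61.2.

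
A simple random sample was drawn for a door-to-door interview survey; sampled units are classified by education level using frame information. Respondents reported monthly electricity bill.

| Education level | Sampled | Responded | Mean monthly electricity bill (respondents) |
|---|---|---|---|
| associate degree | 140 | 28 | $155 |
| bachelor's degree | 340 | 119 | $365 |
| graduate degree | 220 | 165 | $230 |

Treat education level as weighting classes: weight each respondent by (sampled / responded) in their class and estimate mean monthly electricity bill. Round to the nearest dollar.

Class response rates: associate degree 28/140 = 20%, bachelor's degree 119/340 = 35%, graduate degree 165/220 = 75%.
Weighting each respondent by the inverse class response rate inflates each class back to its sampled size, so the class weight is n_sampled:
  associate degree: 140 × 155 = 21,700
  bachelor's degree: 340 × 365 = 124,100
  graduate degree: 220 × 230 = 50,600
Adjusted estimate = 196,400 / 700 = 280.571 → $281.

$281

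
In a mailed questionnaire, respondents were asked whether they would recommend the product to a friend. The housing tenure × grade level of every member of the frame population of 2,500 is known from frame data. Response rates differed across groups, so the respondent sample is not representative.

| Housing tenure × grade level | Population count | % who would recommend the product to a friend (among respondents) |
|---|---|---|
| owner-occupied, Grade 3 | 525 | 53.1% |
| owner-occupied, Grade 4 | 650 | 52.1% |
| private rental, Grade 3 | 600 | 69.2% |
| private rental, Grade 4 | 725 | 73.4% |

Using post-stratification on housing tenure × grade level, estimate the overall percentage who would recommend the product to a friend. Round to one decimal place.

62.6%

Each cell contributes population-share × respondent value:
  owner-occupied, Grade 3: (525/2,500) × 53.1 = 11.151
  owner-occupied, Grade 4: (650/2,500) × 52.1 = 13.546
  private rental, Grade 3: (600/2,500) × 69.2 = 16.608
  private rental, Grade 4: (725/2,500) × 73.4 = 21.286
Post-stratified estimate = 62.591 → 62.6%.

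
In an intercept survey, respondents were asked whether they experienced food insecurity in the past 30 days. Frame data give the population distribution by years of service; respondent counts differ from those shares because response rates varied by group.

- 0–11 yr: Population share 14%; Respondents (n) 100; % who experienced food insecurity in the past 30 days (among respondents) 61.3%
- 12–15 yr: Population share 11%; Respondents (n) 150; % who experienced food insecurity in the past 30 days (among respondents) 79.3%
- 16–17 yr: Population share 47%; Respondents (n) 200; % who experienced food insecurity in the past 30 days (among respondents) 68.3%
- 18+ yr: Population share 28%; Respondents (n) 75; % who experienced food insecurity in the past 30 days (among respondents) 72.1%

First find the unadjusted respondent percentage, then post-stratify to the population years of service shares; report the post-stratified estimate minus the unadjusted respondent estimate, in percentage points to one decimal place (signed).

Naive respondent-only estimate (weights = respondent counts):
  (100/525)×61.3 + (150/525)×79.3 + (200/525)×68.3 + (75/525)×72.1 = 70.6524%
Post-stratified estimate weights by population shares:
  0.14×61.3 + 0.11×79.3 + 0.47×68.3 + 0.28×72.1 = 69.594%
Difference = 69.594 − 70.6524 = -1.0584 pp.

-1.1 percentage points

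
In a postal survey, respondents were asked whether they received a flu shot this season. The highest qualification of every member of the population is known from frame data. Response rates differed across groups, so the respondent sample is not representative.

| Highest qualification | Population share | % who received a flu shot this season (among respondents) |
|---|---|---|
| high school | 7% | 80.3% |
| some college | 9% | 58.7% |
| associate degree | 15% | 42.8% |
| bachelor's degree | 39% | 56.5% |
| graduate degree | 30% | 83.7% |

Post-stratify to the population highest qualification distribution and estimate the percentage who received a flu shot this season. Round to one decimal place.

Post-stratification weights by population share, not respondent share:
  high school: 0.07 × 80.3 = 5.621
  some college: 0.09 × 58.7 = 5.283
  associate degree: 0.15 × 42.8 = 6.42
  bachelor's degree: 0.39 × 56.5 = 22.035
  graduate degree: 0.3 × 83.7 = 25.11
Post-stratified estimate = 64.469 → 64.5%.

64.5%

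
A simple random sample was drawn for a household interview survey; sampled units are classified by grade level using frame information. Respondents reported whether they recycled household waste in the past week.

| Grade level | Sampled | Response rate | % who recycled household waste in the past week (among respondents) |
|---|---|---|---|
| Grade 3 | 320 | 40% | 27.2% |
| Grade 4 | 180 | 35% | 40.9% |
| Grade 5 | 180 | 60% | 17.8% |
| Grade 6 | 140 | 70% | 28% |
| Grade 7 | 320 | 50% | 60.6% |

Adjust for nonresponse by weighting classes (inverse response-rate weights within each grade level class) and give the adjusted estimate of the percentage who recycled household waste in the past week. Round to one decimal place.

Each respondent's weight = sampled/responded in their class; summing within a class gives n_sampled, so:
  Grade 3: 320 × 27.2 = 8704
  Grade 4: 180 × 40.9 = 7362
  Grade 5: 180 × 17.8 = 3204
  Grade 6: 140 × 28 = 3920
  Grade 7: 320 × 60.6 = 19,392
Adjusted estimate = 42,582 / 1,140 = 37.3526 → 37.4%.

37.4%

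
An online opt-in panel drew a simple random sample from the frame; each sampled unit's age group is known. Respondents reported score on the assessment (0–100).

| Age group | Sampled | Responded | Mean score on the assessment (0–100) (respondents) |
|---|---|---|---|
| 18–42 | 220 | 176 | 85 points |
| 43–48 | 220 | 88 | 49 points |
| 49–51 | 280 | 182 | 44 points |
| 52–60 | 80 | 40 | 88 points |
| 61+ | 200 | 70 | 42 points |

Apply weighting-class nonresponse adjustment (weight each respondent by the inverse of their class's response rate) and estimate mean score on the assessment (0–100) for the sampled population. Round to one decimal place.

Class response rates: 18–42 176/220 = 80%, 43–48 88/220 = 40%, 49–51 182/280 = 65%, 52–60 40/80 = 50%, 61+ 70/200 = 35%.
With weight = n_sampled/n_responded per class, the weighted class total is n_sampled:
  18–42: 220 × 85 = 18,700
  43–48: 220 × 49 = 10,780
  49–51: 280 × 44 = 12,320
  52–60: 80 × 88 = 7040
  61+: 200 × 42 = 8400
Adjusted estimate = 57,240 / 1,000 = 57.24 → 57.2.

57.2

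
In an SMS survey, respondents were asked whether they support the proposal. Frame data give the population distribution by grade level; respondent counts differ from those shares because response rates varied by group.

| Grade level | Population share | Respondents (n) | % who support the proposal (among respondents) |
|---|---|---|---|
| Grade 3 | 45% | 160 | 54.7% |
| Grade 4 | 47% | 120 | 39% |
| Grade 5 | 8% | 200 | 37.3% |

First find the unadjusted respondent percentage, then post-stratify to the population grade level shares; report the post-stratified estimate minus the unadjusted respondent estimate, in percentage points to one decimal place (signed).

Naive respondent-only estimate (weights = respondent counts):
  (160/480)×54.7 + (120/480)×39 + (200/480)×37.3 = 43.525%
Post-stratifying to population shares instead:
  0.45×54.7 + 0.47×39 + 0.08×37.3 = 45.929%
Difference = 45.929 − 43.525 = 2.404 pp.

+2.4 percentage points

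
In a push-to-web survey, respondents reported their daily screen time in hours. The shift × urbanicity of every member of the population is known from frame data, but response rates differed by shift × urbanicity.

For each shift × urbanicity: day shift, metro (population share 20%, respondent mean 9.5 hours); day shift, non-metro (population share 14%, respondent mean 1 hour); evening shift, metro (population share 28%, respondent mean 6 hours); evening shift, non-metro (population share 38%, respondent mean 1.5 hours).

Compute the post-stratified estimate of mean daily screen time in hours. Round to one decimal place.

Weight each group's respondent value by its population share:
  day shift, metro: 0.2 × 9.5 = 1.9
  day shift, non-metro: 0.14 × 1 = 0.14
  evening shift, metro: 0.28 × 6 = 1.68
  evening shift, non-metro: 0.38 × 1.5 = 0.57
Post-stratified estimate = 4.29 → 4.3.

4.3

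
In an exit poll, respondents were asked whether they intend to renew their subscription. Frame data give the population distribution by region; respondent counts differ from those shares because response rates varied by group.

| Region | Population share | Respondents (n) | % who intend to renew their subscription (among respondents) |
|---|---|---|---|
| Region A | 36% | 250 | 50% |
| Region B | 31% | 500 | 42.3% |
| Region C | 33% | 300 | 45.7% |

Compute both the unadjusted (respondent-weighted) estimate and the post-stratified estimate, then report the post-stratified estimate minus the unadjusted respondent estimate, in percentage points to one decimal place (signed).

+1.1 percentage points

Naive respondent-only estimate (weights = respondent counts):
  (250/1050)×50 + (500/1050)×42.3 + (300/1050)×45.7 = 45.1048%
Post-stratifying to population shares instead:
  0.36×50 + 0.31×42.3 + 0.33×45.7 = 46.194%
Difference = 46.194 − 45.1048 = 1.0892 pp.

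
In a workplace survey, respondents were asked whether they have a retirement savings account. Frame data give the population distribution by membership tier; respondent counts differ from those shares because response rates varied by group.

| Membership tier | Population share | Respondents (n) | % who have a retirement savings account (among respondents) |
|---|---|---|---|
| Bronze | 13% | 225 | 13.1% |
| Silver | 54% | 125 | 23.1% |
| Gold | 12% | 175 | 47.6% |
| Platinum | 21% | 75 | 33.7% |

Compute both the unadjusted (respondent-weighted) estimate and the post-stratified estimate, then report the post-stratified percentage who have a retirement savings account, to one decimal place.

27.0%

Naive respondent-only estimate (weights = respondent counts):
  (225/600)×13.1 + (125/600)×23.1 + (175/600)×47.6 + (75/600)×33.7 = 27.8208%
Post-stratifying to population shares instead:
  0.13×13.1 + 0.54×23.1 + 0.12×47.6 + 0.21×33.7 = 26.966%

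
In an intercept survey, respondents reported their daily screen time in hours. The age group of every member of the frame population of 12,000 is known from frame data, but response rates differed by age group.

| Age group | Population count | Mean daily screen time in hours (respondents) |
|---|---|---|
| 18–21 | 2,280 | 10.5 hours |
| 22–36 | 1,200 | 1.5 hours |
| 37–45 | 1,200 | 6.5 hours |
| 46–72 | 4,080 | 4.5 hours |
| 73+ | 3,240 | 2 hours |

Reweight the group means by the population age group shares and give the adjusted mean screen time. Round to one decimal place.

Weight each group's respondent value by its population share:
  18–21: (2,280/12,000) × 10.5 = 1.995
  22–36: (1,200/12,000) × 1.5 = 0.15
  37–45: (1,200/12,000) × 6.5 = 0.65
  46–72: (4,080/12,000) × 4.5 = 1.53
  73+: (3,240/12,000) × 2 = 0.54
Post-stratified estimate = 4.865 → 4.9.

4.9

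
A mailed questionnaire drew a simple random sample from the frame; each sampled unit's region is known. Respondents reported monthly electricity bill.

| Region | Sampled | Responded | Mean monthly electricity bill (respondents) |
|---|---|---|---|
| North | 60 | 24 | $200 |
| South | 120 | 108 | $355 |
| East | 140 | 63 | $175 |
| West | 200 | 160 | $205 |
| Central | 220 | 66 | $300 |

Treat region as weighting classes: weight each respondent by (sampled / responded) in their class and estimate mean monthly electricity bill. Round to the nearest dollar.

Class response rates: North 24/60 = 40%, South 108/120 = 90%, East 63/140 = 45%, West 160/200 = 80%, Central 66/220 = 30%.
With weight = n_sampled/n_responded per class, the weighted class total is n_sampled:
  North: 60 × 200 = 12,000
  South: 120 × 355 = 42,600
  East: 140 × 175 = 24,500
  West: 200 × 205 = 41,000
  Central: 220 × 300 = 66,000
Adjusted estimate = 186,100 / 740 = 251.486 → $251.

$251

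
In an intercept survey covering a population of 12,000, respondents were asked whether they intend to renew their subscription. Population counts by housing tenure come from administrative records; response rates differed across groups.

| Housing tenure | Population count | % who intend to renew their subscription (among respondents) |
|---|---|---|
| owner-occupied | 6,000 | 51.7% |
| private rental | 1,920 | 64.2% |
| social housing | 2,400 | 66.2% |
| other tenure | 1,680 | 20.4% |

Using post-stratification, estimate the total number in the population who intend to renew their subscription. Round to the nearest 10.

6,270

Estimated count per cell = population count × respondent percentage:
  owner-occupied: 6,000 × 51.7% = 3102
  private rental: 1,920 × 64.2% = 1232.64
  social housing: 2,400 × 66.2% = 1588.8
  other tenure: 1,680 × 20.4% = 342.72
Estimated total = 6266.16 → 6,270.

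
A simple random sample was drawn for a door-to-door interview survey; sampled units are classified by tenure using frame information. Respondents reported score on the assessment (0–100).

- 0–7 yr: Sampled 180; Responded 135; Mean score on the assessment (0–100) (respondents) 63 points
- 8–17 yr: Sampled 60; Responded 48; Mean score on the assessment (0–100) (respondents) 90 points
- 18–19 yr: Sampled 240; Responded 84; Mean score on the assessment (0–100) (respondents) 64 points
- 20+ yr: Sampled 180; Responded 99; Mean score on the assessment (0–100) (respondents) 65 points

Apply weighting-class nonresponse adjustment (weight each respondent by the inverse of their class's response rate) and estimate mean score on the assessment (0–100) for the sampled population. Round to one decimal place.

66.4

Response rates by class: 0–7 yr 135/180 = 75%, 8–17 yr 48/60 = 80%, 18–19 yr 84/240 = 35%, 20+ yr 99/180 = 55%.
Inverse-response-rate weighting restores each class to its sampled count, so class totals weight by n_sampled:
  0–7 yr: 180 × 63 = 11,340
  8–17 yr: 60 × 90 = 5400
  18–19 yr: 240 × 64 = 15,360
  20+ yr: 180 × 65 = 11,700
Adjusted estimate = 43,800 / 660 = 66.3636 → 66.4.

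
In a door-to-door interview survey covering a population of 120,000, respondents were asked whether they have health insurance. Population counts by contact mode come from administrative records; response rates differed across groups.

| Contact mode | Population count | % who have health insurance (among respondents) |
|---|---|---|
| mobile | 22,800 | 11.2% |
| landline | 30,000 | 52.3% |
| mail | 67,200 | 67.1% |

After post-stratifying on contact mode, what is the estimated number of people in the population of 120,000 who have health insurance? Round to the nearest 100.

63,300

Estimated count per cell = population count × respondent percentage:
  mobile: 22,800 × 11.2% = 2553.6
  landline: 30,000 × 52.3% = 15,690
  mail: 67,200 × 67.1% = 45091.2
Estimated total = 63334.8 → 63,300.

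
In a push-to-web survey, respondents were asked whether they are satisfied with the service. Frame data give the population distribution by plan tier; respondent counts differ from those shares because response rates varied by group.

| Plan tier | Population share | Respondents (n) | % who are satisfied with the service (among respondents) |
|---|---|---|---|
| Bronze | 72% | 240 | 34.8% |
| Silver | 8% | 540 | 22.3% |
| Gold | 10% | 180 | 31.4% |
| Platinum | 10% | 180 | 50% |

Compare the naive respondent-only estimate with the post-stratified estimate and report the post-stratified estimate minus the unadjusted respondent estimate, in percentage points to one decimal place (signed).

Unadjusted (pooled respondent) estimate weights by respondent counts:
  (240/1140)×34.8 + (540/1140)×22.3 + (180/1140)×31.4 + (180/1140)×50 = 30.7421%
Post-stratifying to population shares instead:
  0.72×34.8 + 0.08×22.3 + 0.1×31.4 + 0.1×50 = 34.98%
Difference = 34.98 − 30.7421 = 4.2379 pp.

+4.2 percentage points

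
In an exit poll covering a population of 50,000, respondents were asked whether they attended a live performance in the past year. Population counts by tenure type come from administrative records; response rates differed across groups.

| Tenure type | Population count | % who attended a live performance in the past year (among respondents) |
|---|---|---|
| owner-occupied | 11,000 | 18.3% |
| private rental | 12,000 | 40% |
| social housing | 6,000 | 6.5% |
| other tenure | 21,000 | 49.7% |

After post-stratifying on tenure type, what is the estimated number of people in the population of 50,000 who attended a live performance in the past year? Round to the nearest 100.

17,600

Each cell contributes its population count × the respondent rate:
  owner-occupied: 11,000 × 18.3% = 2013
  private rental: 12,000 × 40% = 4800
  social housing: 6,000 × 6.5% = 390
  other tenure: 21,000 × 49.7% = 10,437
Estimated total = 17,640 → 17,600.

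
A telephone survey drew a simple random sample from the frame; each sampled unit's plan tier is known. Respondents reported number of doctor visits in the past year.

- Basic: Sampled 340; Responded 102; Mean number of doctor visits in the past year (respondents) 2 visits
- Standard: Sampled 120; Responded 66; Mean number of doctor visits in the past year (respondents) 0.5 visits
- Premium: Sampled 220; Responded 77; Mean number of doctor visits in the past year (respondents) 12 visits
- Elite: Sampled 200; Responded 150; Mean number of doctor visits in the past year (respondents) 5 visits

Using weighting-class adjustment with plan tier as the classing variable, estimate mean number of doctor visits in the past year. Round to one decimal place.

Response rates by class: Basic 102/340 = 30%, Standard 66/120 = 55%, Premium 77/220 = 35%, Elite 150/200 = 75%.
Weighting each respondent by the inverse class response rate inflates each class back to its sampled size, so the class weight is n_sampled:
  Basic: 340 × 2 = 680
  Standard: 120 × 0.5 = 60
  Premium: 220 × 12 = 2640
  Elite: 200 × 5 = 1000
Adjusted estimate = 4380 / 880 = 4.97727 → 5.0.

5.0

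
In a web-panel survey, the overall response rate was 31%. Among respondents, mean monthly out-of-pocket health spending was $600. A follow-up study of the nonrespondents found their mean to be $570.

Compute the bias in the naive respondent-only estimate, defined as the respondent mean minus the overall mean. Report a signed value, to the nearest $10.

+$20

Nonresponse fraction = 1 − 0.31 = 0.69.
Bias = (nonresponse fraction) × (respondent mean − nonrespondent mean)
     = 0.69 × (600 − 570) = 0.69 × 30 = 20.7.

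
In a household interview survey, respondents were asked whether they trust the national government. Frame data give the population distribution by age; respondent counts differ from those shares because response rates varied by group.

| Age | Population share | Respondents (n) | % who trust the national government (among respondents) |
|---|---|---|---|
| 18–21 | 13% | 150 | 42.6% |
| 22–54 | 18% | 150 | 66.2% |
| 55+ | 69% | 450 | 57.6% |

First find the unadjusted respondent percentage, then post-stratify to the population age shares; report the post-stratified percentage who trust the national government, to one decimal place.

57.2%

Naive respondent-only estimate (weights = respondent counts):
  (150/750)×42.6 + (150/750)×66.2 + (450/750)×57.6 = 56.32%
Reweighting by population age shares:
  0.13×42.6 + 0.18×66.2 + 0.69×57.6 = 57.198%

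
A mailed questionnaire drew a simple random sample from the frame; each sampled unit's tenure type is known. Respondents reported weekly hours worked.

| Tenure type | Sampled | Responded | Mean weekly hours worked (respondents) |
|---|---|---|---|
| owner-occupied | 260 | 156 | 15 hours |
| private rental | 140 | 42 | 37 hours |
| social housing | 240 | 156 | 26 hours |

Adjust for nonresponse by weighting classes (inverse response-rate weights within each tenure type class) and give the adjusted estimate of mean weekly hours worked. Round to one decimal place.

Response rates by class: owner-occupied 156/260 = 60%, private rental 42/140 = 30%, social housing 156/240 = 65%.
Inverse-response-rate weighting restores each class to its sampled count, so class totals weight by n_sampled:
  owner-occupied: 260 × 15 = 3900
  private rental: 140 × 37 = 5180
  social housing: 240 × 26 = 6240
Adjusted estimate = 15,320 / 640 = 23.9375 → 23.9.

23.9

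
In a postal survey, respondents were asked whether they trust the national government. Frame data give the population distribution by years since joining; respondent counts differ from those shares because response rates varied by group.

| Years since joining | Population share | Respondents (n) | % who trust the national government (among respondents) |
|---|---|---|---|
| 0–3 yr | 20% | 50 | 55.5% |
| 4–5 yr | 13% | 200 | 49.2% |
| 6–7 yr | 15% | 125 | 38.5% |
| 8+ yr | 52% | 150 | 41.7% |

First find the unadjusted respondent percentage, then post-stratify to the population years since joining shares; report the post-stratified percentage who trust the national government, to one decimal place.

Unadjusted (pooled respondent) estimate weights by respondent counts:
  (50/525)×55.5 + (200/525)×49.2 + (125/525)×38.5 + (150/525)×41.7 = 45.1095%
Reweighting by population years since joining shares:
  0.2×55.5 + 0.13×49.2 + 0.15×38.5 + 0.52×41.7 = 44.955%

45.0%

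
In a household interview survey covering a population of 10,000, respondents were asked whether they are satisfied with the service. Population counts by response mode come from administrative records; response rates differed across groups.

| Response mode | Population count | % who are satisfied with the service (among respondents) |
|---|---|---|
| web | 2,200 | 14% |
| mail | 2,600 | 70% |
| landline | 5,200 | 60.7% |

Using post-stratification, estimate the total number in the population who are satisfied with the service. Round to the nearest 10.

5,280

Estimated count per cell = population count × respondent percentage:
  web: 2,200 × 14% = 308
  mail: 2,600 × 70% = 1820
  landline: 5,200 × 60.7% = 3156.4
Estimated total = 5284.4 → 5,280.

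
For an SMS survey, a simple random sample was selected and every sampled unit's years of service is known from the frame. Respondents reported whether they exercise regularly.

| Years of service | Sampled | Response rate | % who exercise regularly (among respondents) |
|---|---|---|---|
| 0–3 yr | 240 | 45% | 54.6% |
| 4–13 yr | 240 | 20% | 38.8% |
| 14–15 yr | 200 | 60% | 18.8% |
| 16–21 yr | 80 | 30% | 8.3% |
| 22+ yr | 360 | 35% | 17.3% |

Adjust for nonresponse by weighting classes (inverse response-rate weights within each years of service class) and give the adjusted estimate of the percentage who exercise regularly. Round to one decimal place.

29.5%

With weight = n_sampled/n_responded per class, the weighted class total is n_sampled:
  0–3 yr: 240 × 54.6 = 13,104
  4–13 yr: 240 × 38.8 = 9312
  14–15 yr: 200 × 18.8 = 3760
  16–21 yr: 80 × 8.3 = 664
  22+ yr: 360 × 17.3 = 6228
Adjusted estimate = 33,068 / 1,120 = 29.525 → 29.5%.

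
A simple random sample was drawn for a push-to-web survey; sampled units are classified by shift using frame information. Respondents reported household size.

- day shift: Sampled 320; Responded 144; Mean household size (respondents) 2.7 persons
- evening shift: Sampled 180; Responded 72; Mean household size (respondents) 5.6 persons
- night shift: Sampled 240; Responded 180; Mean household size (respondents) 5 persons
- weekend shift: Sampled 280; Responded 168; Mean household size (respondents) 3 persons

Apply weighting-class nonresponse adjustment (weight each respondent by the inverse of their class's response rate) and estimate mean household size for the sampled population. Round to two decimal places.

Response rates by class: day shift 144/320 = 45%, evening shift 72/180 = 40%, night shift 180/240 = 75%, weekend shift 168/280 = 60%.
With weight = n_sampled/n_responded per class, the weighted class total is n_sampled:
  day shift: 320 × 2.7 = 864
  evening shift: 180 × 5.6 = 1008
  night shift: 240 × 5 = 1200
  weekend shift: 280 × 3 = 840
Adjusted estimate = 3912 / 1,020 = 3.83529 → 3.84.

3.84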